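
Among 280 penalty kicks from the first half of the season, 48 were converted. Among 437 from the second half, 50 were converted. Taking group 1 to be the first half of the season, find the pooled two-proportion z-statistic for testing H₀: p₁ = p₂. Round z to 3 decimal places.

p̂₁ = 48/280 = 0.17143, p̂₂ = 50/437 = 0.11442.
Pooling: p̂ = 98/717 = 0.13668.
SE = √[p̂(1−p̂)(1/n₁+1/n₂)] = √[0.13668·0.86332·(1/280+1/437)] ≈ 0.026295.
z = (p̂₁ − p̂₂)/SE = (0.17143 − 0.11442)/0.026295 = 0.05701/0.026295 = 2.168.

z = 2.168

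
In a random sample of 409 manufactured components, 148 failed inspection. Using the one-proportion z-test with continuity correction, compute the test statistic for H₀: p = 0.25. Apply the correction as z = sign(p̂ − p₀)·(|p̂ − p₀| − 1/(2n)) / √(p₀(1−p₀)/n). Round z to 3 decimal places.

Sample proportion p̂ = 148/409 = 0.36186. p̂ − p₀ = 0.111858.
Continuity correction 1/(2n) = 1/818 = 0.001222.
Corrected numerator: |0.111858| − 0.001222 = 0.110636.
Under H₀, SE = √(p₀(1−p₀)/n) = √(0.25·0.75/409) = √0.000458435 = 0.021411.
z = (+)0.110636/0.021411 = 5.167.

z = 5.167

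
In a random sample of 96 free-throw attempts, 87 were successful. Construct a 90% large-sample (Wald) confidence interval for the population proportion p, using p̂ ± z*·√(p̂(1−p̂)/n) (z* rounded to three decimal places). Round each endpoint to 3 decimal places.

(0.857, 0.955)

With x = 87 successes in n = 96, p̂ = 0.90625.
SE = √(p̂(1−p̂)/n) = √(0.084961/96) = 0.029749.
z* = 1.645 at the 90% level.
Margin = 1.645·0.029749 = 0.04894.
CI: 0.90625 ± 0.04894 = (0.857, 0.955).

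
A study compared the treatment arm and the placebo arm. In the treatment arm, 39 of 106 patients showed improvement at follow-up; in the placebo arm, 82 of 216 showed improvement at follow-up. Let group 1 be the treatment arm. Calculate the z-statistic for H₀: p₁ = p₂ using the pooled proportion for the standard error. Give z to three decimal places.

z = -0.204

Sample proportions: p̂₁ = 39/106 = 0.36792 and p̂₂ = 82/216 = 0.37963.
Pooling: p̂ = 121/322 = 0.37578.
SE = √[p̂(1−p̂)(1/n₁+1/n₂)] = √[0.37578·0.62422·(1/106+1/216)] ≈ 0.057436.
z = -0.01171/0.057436 = -0.204.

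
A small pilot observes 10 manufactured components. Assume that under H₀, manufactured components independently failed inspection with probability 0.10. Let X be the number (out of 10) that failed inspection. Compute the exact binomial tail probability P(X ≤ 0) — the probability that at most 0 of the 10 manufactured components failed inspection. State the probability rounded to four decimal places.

X is binomial with n = 10 and p = 0.10.
P(X ≤ 0) = C(10,0)·0.10^0·0.90^10.
= 0.348678 = 0.3487.

P = 0.3487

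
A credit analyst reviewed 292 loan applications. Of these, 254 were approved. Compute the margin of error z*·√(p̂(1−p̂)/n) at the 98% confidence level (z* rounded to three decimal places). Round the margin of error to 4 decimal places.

ME = 0.0458

The sample proportion is 254/292 = 0.86986.
SE = √(p̂(1−p̂)/n) = √(0.113201/292) = 0.019689.
z* = 2.326 at the 98% level.
ME = 2.326·0.019689 = 0.0458.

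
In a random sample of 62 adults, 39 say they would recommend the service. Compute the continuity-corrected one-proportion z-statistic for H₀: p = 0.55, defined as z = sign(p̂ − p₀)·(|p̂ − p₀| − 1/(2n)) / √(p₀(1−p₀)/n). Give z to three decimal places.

z = 1.123

The sample proportion is 39/62 = 0.62903. p̂ − p₀ = 0.079032.
1/(2n) = 0.008065.
Corrected numerator: |0.079032| − 0.008065 = 0.070967.
Under H₀, SE = √(p₀(1−p₀)/n) = √(0.55·0.45/62) = √0.003991935 = 0.063182.
z = +0.070967/0.063182 = 1.123.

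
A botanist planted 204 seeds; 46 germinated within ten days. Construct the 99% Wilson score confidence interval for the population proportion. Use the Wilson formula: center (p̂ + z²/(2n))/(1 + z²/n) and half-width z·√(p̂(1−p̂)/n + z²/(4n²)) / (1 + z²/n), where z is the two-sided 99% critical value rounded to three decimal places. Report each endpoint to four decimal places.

(0.1595, 0.3088)

Here p̂ = 46/204 = 0.22549 and z = 2.576 (z² = 6.635776).
1 + z²/n = 1.032528.
Center = (0.22549 + 0.016264)/1.032528 = 0.23414.
Radicand: p̂(1−p̂)/n + z²/(4n²) = 0.000856100 + 0.000039863 = 0.000895963.
Half-width = 2.576·√0.000895963/1.032528 = 0.07468.
CI: 0.23414 ± 0.07468 = (0.1595, 0.3088).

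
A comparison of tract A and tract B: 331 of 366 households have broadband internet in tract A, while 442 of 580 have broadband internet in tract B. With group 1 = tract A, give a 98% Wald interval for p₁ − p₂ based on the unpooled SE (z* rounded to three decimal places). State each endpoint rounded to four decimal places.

p̂₁ = 331/366 = 0.90437, p̂₂ = 442/580 = 0.76207; p̂₁ − p̂₂ = 0.14230.
Unpooled SE = √(p̂₁(1−p̂₁)/n₁ + p̂₂(1−p̂₂)/n₂) = √(0.000236294 + 0.000312620) = 0.023429.
z* = 2.326 at the 98% level. Margin of error = 0.05450.
CI: 0.14230 ± 0.05450 = (0.0878, 0.1968).

(0.0878, 0.1968)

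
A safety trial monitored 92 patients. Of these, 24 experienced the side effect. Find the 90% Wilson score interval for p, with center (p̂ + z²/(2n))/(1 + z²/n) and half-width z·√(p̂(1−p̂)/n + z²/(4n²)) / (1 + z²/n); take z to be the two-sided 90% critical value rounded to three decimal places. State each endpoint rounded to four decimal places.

(0.1932, 0.3422)

p̂ = 24/92 = 0.26087; z = 1.645, so z² = 2.706025.
1 + z²/n = 1.029413.
Adjusted center: (0.26087 + z²/(2n))/1.029413 = 0.26770.
Radicand: p̂(1−p̂)/n + z²/(4n²) = 0.002095833 + 0.000079927 = 0.002175760.
Half-width = z·√(radicand)/denom = 1.645·0.046645/1.029413 = 0.07454.
So the interval runs from 0.1932 to 0.3422.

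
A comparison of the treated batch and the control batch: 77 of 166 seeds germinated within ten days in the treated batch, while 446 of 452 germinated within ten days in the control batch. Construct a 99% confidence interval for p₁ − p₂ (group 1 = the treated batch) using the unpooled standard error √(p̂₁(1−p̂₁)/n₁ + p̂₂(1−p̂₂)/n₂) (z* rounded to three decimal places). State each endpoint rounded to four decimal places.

(-0.6235, -0.4222)

p̂₁ = 77/166 = 0.46386, p̂₂ = 446/452 = 0.98673; p̂₁ − p̂₂ = -0.52287.
Unpooled SE = √(p̂₁(1−p̂₁)/n₁ + p̂₂(1−p̂₂)/n₂) = √(0.001498154 + 0.000028978) = 0.039079.
For 99% confidence, z* = 2.576. Margin = 2.576·0.039079 = 0.10067.
CI: -0.52287 ± 0.10067 = (-0.6235, -0.4222).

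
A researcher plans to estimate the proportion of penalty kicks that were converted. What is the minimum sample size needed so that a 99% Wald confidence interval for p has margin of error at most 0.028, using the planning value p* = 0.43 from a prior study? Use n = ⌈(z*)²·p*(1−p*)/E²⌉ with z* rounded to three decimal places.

n = 2075

For 99% confidence, z* = 2.576.
p*(1−p*) = 0.2451.
Required n before rounding: 6.635776 × 0.2451 / 0.028² = 2074.526.
⌈2074.526⌉ = 2075.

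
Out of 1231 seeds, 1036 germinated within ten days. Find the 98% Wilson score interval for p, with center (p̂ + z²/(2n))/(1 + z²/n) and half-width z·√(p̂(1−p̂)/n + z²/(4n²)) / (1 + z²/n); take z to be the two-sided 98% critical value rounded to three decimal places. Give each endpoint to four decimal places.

Here p̂ = 1036/1231 = 0.84159 and z = 2.326 (z² = 5.410276).
1 + z²/n = 1.004395.
Center = (0.84159 + 0.002198)/1.004395 = 0.84010.
Radicand: p̂(1−p̂)/n + z²/(4n²) = 0.000108298 + 0.000000893 = 0.000109191.
Half-width = 2.326·√0.000109191/1.004395 = 0.02420.
So the interval runs from 0.8159 to 0.8643.

(0.8159, 0.8643)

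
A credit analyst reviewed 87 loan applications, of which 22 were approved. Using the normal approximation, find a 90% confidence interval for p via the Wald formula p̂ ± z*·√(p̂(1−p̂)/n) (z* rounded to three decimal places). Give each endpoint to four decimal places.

(0.1762, 0.3295)

With x = 22 successes in n = 87, p̂ = 0.25287.
Standard error of p̂: √(0.188929/87) = √0.002171592 = 0.046600.
z* = 1.645 at the 90% level.
Margin = 1.645·0.046600 = 0.07666.
CI: 0.25287 ± 0.07666 = (0.1762, 0.3295).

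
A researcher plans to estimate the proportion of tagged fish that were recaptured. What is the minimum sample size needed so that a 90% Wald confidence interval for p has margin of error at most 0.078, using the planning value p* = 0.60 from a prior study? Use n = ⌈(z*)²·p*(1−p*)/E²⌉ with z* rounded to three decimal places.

n = 107

For 90% confidence, z* = 1.645.
p*(1−p*) = 0.60·0.40 = 0.2400.
(z*)²·p*(1−p*)/E² = 2.706025·0.2400/0.006084 = 106.747.
Rounding up, n = 107.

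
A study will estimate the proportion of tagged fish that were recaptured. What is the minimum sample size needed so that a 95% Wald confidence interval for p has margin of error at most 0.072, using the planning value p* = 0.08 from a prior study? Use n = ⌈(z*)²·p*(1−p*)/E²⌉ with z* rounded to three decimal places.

n = 55

z* = 1.960 at the 95% level.
p*(1−p*) = 0.08·0.92 = 0.0736.
Required n before rounding: 3.841600 × 0.0736 / 0.072² = 54.541.
⌈54.541⌉ = 55.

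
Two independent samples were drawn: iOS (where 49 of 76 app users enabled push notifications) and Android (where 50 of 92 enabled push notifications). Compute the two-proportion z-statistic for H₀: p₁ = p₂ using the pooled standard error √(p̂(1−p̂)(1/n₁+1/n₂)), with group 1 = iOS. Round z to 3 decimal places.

Sample proportions: p̂₁ = 49/76 = 0.64474 and p̂₂ = 50/92 = 0.54348.
Pooled p̂ = (49+50)/(76+92) = 99/168 = 0.58929.
Pooled SE = √[0.2420281·0.02402746] ≈ 0.076258.
z = 0.10126/0.076258 = 1.328.

z = 1.328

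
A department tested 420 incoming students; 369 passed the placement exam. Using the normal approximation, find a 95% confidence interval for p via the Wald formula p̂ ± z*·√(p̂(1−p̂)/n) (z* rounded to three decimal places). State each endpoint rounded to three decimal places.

(0.847, 0.910)

Sample proportion p̂ = 369/420 = 0.87857.
SE = √(p̂(1−p̂)/n) = √(0.106684/420) = 0.015938.
The 95% critical value is z* = 1.960.
Margin of error: 1.960 × 0.015938 = 0.03124.
Interval: 0.87857 ± 0.03124 → (0.847, 0.910).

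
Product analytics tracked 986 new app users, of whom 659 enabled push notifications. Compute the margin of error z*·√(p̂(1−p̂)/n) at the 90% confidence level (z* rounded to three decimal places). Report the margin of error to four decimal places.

ME = 0.0247

Sample proportion p̂ = 659/986 = 0.66836.
SE = √(p̂(1−p̂)/n) = √(0.221656/986) = 0.014993.
z* = 1.645 at the 90% level.
Margin of error = z*·SE = 1.645 × 0.014993 = 0.0247.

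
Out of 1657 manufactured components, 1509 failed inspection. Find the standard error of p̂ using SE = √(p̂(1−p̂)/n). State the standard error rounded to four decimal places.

The sample proportion is 1509/1657 = 0.91068.
p̂(1−p̂) = 0.081342.
SE = √(0.081342/1657) = √0.000049090 = 0.0070.

SE = 0.0070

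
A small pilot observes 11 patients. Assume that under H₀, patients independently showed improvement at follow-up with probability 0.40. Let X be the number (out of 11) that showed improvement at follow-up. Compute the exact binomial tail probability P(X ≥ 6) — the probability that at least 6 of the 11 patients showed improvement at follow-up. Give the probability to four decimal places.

P = 0.2465

X is binomial with n = 11 and p = 0.40.
P(X ≥ 6) = Σ_{j=6}^{11} C(11,j)·0.40^j·0.60^{11−j}.
= 0.147149 + 0.070071 + 0.023357 + 0.005190 + 0.000692 + 0.000042 = 0.2465.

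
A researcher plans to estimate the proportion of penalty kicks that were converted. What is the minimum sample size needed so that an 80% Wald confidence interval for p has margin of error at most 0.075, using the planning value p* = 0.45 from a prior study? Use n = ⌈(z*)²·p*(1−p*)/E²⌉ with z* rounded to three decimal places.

The 80% critical value is z* = 1.282.
p*(1−p*) = 0.45·0.55 = 0.2475.
Required n before rounding: 1.643524 × 0.2475 / 0.075² = 72.315.
Rounding up, n = 73.

n = 73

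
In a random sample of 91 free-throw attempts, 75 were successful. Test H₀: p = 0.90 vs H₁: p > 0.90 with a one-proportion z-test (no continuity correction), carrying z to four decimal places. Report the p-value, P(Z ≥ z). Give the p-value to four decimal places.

p-value = 0.9920

p̂ = 75/91 = 0.82418.
Null standard error: √(0.90·0.10/91) = √0.000989011 = 0.031449.
z = (p̂ − p₀)/SE = (75/91 − 0.90)/0.031449 ≈ -2.4111.
From the standard normal, P(Z ≥ z) = 0.9920.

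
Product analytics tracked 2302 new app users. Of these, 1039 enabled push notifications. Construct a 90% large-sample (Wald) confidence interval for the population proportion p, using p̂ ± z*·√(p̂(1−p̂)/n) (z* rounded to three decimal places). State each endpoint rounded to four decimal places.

Sample proportion p̂ = 1039/2302 = 0.45135.
SE(p̂) = √(0.45135·0.54865/2302) = 0.010372.
z* = 1.645 at the 90% level.
Margin of error: 1.645 × 0.010372 = 0.01706.
CI: 0.45135 ± 0.01706 = (0.4343, 0.4684).

(0.4343, 0.4684)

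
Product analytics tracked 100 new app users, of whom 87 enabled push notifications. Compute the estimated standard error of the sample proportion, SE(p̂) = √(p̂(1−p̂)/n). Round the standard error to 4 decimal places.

SE = 0.0336

p̂ = 87/100 = 0.87000.
p̂(1−p̂) = 0.87000·0.13000 = 0.113100.
SE = √(0.113100/100) = √0.001131000 = 0.0336.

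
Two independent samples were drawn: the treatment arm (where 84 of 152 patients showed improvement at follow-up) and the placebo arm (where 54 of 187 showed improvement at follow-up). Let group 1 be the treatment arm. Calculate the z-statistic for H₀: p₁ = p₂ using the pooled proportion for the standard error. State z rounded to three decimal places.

z = 4.918

p̂₁ = 84/152 = 0.55263, p̂₂ = 54/187 = 0.28877.
Pooling: p̂ = 138/339 = 0.40708.
SE = √[p̂(1−p̂)(1/n₁+1/n₂)] = √[0.40708·0.59292·(1/152+1/187)] ≈ 0.053653.
z = (p̂₁ − p̂₂)/SE = (0.55263 − 0.28877)/0.053653 = 0.26386/0.053653 = 4.918.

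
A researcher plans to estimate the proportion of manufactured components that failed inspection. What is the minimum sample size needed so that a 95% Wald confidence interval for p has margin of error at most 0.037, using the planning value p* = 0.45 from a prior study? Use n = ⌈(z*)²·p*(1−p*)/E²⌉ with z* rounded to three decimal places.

n = 695

The 95% critical value is z* = 1.960.
p*(1−p*) = 0.2475.
Required n before rounding: 3.841600 × 0.2475 / 0.037² = 694.519.
⌈694.519⌉ = 695.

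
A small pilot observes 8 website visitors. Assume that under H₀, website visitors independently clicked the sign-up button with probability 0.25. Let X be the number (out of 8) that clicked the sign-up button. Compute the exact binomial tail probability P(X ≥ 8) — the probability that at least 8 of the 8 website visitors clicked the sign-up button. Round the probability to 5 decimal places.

X ~ Binomial(n=8, p=0.25).
P(X ≥ 8) = C(8,8)·0.25^8·0.75^0.
= 0.000015 = 0.00002.

P = 0.00002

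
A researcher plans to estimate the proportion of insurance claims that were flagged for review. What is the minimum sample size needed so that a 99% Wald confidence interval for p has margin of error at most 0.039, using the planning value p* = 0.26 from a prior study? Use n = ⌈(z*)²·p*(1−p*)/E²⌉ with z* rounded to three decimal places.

z* = 2.576 at the 99% level.
p*(1−p*) = 0.26·0.74 = 0.1924.
Required n before rounding: 6.635776 × 0.1924 / 0.039² = 839.397.
Rounding up, n = 840.

n = 840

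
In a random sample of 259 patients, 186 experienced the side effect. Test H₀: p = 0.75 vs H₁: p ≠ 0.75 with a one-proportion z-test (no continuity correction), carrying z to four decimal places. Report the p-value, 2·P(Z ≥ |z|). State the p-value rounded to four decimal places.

p-value = 0.2365

The sample proportion is 186/259 = 0.71815.
Null standard error: √(0.75·0.25/259) = √0.000723938 = 0.026906.
z = (p̂ − p₀)/SE = (186/259 − 0.75)/0.026906 ≈ -1.1839.
From the standard normal, 2·P(Z ≥ |z|) = 0.2365.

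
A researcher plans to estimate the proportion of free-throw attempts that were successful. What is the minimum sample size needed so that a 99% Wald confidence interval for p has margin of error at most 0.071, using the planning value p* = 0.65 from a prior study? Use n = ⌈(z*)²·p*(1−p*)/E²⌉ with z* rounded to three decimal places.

For 99% confidence, z* = 2.576.
p*(1−p*) = 0.65·0.35 = 0.2275.
Required n before rounding: 6.635776 × 0.2275 / 0.071² = 299.472.
⌈299.472⌉ = 300.

n = 300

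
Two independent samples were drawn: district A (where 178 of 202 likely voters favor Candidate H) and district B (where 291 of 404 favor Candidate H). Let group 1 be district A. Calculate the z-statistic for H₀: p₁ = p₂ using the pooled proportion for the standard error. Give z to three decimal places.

z = 4.464

p̂₁ = 178/202 = 0.88119, p̂₂ = 291/404 = 0.72030.
Pooling: p̂ = 469/606 = 0.77393.
Pooled SE = √[0.1749638·0.00742574] ≈ 0.036045.
z = (p̂₁ − p̂₂)/SE = (0.88119 − 0.72030)/0.036045 = 0.16089/0.036045 = 4.464.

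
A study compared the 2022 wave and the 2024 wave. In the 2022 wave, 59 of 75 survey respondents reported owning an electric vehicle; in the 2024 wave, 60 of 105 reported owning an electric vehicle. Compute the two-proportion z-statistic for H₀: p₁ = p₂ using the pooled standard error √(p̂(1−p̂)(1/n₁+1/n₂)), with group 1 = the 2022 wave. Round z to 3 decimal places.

Sample proportions: p̂₁ = 59/75 = 0.78667 and p̂₂ = 60/105 = 0.57143.
Pooled p̂ = (59+60)/(75+105) = 119/180 = 0.66111.
SE = √[p̂(1−p̂)(1/n₁+1/n₂)] = √[0.66111·0.33889·(1/75+1/105)] ≈ 0.071561.
z = (p̂₁ − p̂₂)/SE = (0.78667 − 0.57143)/0.071561 = 0.21524/0.071561 = 3.008.

z = 3.008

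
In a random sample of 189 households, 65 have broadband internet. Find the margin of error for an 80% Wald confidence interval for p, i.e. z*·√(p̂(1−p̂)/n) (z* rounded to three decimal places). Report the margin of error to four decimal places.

ME = 0.0443

Sample proportion p̂ = 65/189 = 0.34392.
SE = √(p̂(1−p̂)/n) = √(0.225638/189) = 0.034552.
z* = 1.282 at the 80% level.
So ME = 0.0443.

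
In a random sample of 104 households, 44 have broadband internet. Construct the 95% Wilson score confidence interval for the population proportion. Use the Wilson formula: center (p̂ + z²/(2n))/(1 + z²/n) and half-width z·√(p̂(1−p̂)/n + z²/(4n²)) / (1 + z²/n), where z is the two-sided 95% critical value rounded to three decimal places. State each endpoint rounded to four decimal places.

Here p̂ = 44/104 = 0.42308 and z = 1.960 (z² = 3.841600).
1 + z²/n = 1.036938.
Center = (0.42308 + 0.018469)/1.036938 = 0.42582.
Radicand: p̂(1−p̂)/n + z²/(4n²) = 0.002346950 + 0.000088794 = 0.002435744.
Half-width = z·√(radicand)/denom = 1.960·0.049353/1.036938 = 0.09329.
Interval: 0.42582 ± 0.09329 → (0.3325, 0.5191).

(0.3325, 0.5191)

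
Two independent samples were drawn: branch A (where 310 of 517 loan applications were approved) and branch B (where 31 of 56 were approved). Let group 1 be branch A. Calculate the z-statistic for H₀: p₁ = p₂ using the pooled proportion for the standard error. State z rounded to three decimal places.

Sample proportions: p̂₁ = 310/517 = 0.59961 and p̂₂ = 31/56 = 0.55357.
Pooled p̂ = (310+31)/(517+56) = 341/573 = 0.59511.
SE = √[p̂(1−p̂)(1/n₁+1/n₂)] = √[0.59511·0.40489·(1/517+1/56)] ≈ 0.069057.
z = (p̂₁ − p̂₂)/SE = (0.59961 − 0.55357)/0.069057 = 0.04604/0.069057 = 0.667.

z = 0.667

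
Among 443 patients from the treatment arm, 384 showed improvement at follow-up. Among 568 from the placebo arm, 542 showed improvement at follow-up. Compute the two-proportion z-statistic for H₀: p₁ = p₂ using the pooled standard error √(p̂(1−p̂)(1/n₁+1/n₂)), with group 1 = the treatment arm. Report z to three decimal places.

z = -4.969

p̂₁ = 384/443 = 0.86682, p̂₂ = 542/568 = 0.95423.
Pooled p̂ = (384+542)/(443+568) = 926/1011 = 0.91592.
Pooled SE = √[0.0770065·0.00401790] ≈ 0.017590.
z = -0.08741/0.017590 = -4.969.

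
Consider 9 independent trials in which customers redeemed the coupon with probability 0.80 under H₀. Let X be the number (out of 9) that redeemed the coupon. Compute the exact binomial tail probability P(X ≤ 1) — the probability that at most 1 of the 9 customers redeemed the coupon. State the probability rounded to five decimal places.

X ~ Binomial(n=9, p=0.80).
P(X ≤ 1) = C(9,0)·0.80^0·0.20^9 + C(9,1)·0.80^1·0.20^8.
= 0.000001 + 0.000018 = 0.00002.

P = 0.00002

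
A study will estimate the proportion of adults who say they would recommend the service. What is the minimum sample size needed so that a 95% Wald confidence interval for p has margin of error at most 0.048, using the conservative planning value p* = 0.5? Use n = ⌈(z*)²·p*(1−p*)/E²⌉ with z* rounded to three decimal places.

z* = 1.960 at the 95% level.
p*(1−p*) = 0.50·0.50 = 0.2500.
Required n before rounding: 3.841600 × 0.2500 / 0.048² = 416.840.
Rounding up, n = 417.

n = 417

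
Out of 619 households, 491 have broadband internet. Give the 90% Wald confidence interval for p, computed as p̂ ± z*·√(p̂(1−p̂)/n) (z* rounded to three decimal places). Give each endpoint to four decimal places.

(0.7664, 0.8200)

The sample proportion is 491/619 = 0.79321.
SE = √(p̂(1−p̂)/n) = √(0.164025/619) = 0.016278.
The 90% critical value is z* = 1.645.
Margin of error: 1.645 × 0.016278 = 0.02678.
So the interval runs from 0.7664 to 0.8200.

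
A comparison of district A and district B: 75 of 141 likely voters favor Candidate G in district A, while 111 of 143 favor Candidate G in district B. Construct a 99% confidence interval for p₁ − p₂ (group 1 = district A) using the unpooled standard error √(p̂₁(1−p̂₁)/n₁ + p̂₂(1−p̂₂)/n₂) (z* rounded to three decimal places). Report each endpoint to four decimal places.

(-0.3849, -0.1037)

p̂₁ = 0.53191, p̂₂ = 0.77622, so the observed difference is -0.24431.
SE = √(0.001765826 + 0.001214688) = √0.002980514 = 0.054594.
For 99% confidence, z* = 2.576. Margin = 2.576·0.054594 = 0.14063.
So the interval runs from -0.3849 to -0.1037.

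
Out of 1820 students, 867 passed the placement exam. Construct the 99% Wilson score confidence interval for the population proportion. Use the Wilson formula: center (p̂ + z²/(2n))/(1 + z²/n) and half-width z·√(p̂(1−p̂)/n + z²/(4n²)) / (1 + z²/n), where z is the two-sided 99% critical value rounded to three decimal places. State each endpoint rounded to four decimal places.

Here p̂ = 867/1820 = 0.47637 and z = 2.576 (z² = 6.635776).
Denominator 1 + z²/n = 1 + 6.635776/1820 = 1.003646.
Adjusted center: (0.47637 + z²/(2n))/1.003646 = 0.47646.
Radicand: p̂(1−p̂)/n + z²/(4n²) = 0.000137056 + 0.000000501 = 0.000137557.
Half-width = 2.576·√0.000137557/1.003646 = 0.03010.
So the interval runs from 0.4464 to 0.5066.

(0.4464, 0.5066)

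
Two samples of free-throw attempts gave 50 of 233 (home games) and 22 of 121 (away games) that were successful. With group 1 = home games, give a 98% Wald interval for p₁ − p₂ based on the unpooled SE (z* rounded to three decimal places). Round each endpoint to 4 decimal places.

p̂₁ = 0.21459, p̂₂ = 0.18182, so the observed difference is 0.03277.
SE = √(0.000723358 + 0.001229424) = √0.001952782 = 0.044190.
The 98% critical value is z* = 2.326. Margin = 2.326·0.044190 = 0.10279.
CI: 0.03277 ± 0.10279 = (-0.0700, 0.1356).

(-0.0700, 0.1356)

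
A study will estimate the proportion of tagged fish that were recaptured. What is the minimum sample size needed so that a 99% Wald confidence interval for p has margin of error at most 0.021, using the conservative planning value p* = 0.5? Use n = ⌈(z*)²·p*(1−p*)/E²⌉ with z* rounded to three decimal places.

The 99% critical value is z* = 2.576.
p*(1−p*) = 0.2500.
(z*)²·p*(1−p*)/E² = 6.635776·0.2500/0.000441 = 3761.778.
Rounding up, n = 3762.

n = 3762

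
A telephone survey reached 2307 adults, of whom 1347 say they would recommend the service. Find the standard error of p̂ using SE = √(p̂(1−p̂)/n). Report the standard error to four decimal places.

Sample proportion p̂ = 1347/2307 = 0.58388.
p̂(1−p̂) = 0.242964.
Dividing by n and taking the root: √0.000105316 = 0.0103.

SE = 0.0103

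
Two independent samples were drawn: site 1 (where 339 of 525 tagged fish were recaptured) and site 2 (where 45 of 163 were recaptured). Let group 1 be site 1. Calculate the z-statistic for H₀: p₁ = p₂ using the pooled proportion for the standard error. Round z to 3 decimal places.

p̂₁ = 339/525 = 0.64571, p̂₂ = 45/163 = 0.27607.
Pooled p̂ = (339+45)/(525+163) = 384/688 = 0.55814.
Pooled SE = √[0.2466198·0.00803973] ≈ 0.044528.
z = 0.36964/0.044528 = 8.301.

z = 8.301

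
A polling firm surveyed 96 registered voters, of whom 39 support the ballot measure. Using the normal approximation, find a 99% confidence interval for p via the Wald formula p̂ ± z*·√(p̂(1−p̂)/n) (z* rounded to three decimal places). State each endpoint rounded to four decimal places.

(0.2771, 0.5354)

The sample proportion is 39/96 = 0.40625.
SE(p̂) = √(0.40625·0.59375/96) = 0.050126.
For 99% confidence, z* = 2.576.
Margin = 2.576·0.050126 = 0.12912.
CI: 0.40625 ± 0.12912 = (0.2771, 0.5354).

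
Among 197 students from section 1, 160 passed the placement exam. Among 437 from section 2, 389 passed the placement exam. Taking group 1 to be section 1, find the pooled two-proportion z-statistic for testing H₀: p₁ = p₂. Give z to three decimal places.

z = -2.667

p̂₁ = 160/197 = 0.81218, p̂₂ = 389/437 = 0.89016.
Pooling: p̂ = 549/634 = 0.86593.
SE = √[p̂(1−p̂)(1/n₁+1/n₂)] = √[0.86593·0.13407·(1/197+1/437)] ≈ 0.029240.
z = (p̂₁ − p̂₂)/SE = (0.81218 − 0.89016)/0.029240 = -0.07798/0.029240 = -2.667.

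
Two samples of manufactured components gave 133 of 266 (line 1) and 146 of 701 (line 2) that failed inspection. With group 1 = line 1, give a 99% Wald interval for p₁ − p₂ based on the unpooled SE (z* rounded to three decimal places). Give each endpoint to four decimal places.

p̂₁ = 133/266 = 0.50000, p̂₂ = 146/701 = 0.20827; p̂₁ − p̂₂ = 0.29173.
Unpooled SE = √(p̂₁(1−p̂₁)/n₁ + p̂₂(1−p̂₂)/n₂) = √(0.000939850 + 0.000235229) = 0.034279.
z* = 2.576 at the 99% level. Margin = 2.576·0.034279 = 0.08830.
Interval: 0.29173 ± 0.08830 → (0.2034, 0.3800).

(0.2034, 0.3800)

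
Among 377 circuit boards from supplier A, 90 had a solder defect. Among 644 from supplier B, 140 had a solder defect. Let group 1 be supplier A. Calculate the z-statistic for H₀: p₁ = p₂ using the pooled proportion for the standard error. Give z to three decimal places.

p̂₁ = 90/377 = 0.23873, p̂₂ = 140/644 = 0.21739.
Pooled p̂ = (90+140)/(377+644) = 230/1021 = 0.22527.
SE = √[p̂(1−p̂)(1/n₁+1/n₂)] = √[0.22527·0.77473·(1/377+1/644)] ≈ 0.027091.
z = 0.02134/0.027091 = 0.788.

z = 0.788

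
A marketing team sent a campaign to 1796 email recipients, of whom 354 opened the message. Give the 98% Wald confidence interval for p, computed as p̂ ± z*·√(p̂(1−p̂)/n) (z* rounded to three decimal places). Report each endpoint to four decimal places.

p̂ = 354/1796 = 0.19710.
Standard error of p̂: √(0.158254/1796) = √0.000088115 = 0.009387.
z* = 2.326 at the 98% level.
Margin = 2.326·0.009387 = 0.02183.
So the interval runs from 0.1753 to 0.2189.

(0.1753, 0.2189)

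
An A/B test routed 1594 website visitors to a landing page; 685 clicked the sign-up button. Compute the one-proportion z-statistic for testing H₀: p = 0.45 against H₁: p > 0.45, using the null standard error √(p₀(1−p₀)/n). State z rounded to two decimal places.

The sample proportion is 685/1594 = 0.42974.
Under H₀, SE = √(p₀(1−p₀)/n) = √(0.45·0.55/1594) = √0.000155270 = 0.012461.
z = (0.42974 − 0.45)/0.012461 = -0.02026/0.012461 = -1.63.

z = -1.63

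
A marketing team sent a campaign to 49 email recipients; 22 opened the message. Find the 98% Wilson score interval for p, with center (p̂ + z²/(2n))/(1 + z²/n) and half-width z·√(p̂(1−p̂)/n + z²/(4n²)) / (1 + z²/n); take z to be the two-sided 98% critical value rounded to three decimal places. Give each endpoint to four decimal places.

(0.2971, 0.6110)

p̂ = 22/49 = 0.44898; z = 2.326, so z² = 5.410276.
Denominator 1 + z²/n = 1 + 5.410276/49 = 1.110414.
Center = (0.44898 + 0.055207)/1.110414 = 0.45405.
Radicand: p̂(1−p̂)/n + z²/(4n²) = 0.005048917 + 0.000563336 = 0.005612253.
Half-width = 2.326·√0.005612253/1.110414 = 0.15693.
Interval: 0.45405 ± 0.15693 → (0.2971, 0.6110).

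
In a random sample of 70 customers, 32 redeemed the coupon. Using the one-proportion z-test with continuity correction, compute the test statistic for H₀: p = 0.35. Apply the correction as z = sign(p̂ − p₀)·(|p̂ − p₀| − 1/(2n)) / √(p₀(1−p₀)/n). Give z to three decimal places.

z = 1.754

Sample proportion p̂ = 32/70 = 0.45714. p̂ − p₀ = 0.107143.
Continuity correction 1/(2n) = 1/140 = 0.007143.
Corrected numerator: |0.107143| − 0.007143 = 0.100000.
Under H₀, SE = √(p₀(1−p₀)/n) = √(0.35·0.65/70) = √0.003250000 = 0.057009.
z = +0.100000/0.057009 = 1.754.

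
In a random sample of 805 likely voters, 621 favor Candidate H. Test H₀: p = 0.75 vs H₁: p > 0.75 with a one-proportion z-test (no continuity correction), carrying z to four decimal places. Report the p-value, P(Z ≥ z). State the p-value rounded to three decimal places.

The sample proportion is 621/805 = 0.77143.
Null standard error: √(0.75·0.25/805) = √0.000232919 = 0.015262.
Test statistic (full precision, shown to 4 dp): z = (621/805 − 0.75)/SE₀ ≈ 1.4041.
p-value = P(Z ≥ z) with z = 1.4041 → 0.080.

p-value = 0.080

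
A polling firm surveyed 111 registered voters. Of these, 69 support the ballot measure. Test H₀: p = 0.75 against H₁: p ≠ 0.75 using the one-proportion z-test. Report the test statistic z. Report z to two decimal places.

p̂ = 69/111 = 0.62162.
SE₀ = √(0.75·0.25/111) = 0.041100.
z = (0.62162 − 0.75)/0.041100 = -0.12838/0.041100 = -3.12.

z = -3.12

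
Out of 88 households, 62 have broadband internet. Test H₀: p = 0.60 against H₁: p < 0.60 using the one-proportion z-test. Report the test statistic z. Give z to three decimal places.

The sample proportion is 62/88 = 0.70455.
Null standard error: √(0.60·0.40/88) = √0.002727273 = 0.052223.
z = (0.70455 − 0.60)/0.052223 = 0.10455/0.052223 = 2.002.

z = 2.002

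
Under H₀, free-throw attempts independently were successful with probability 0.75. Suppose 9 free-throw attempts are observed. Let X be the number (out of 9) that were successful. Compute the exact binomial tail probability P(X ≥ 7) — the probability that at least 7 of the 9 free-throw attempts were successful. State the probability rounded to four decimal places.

X is binomial with n = 9 and p = 0.75.
P(X ≥ 7) = C(9,7)·0.75^7·0.25^2 + C(9,8)·0.75^8·0.25^1 + C(9,9)·0.75^9·0.25^0.
= 0.300339 + 0.225254 + 0.075085 = 0.6007.

P = 0.6007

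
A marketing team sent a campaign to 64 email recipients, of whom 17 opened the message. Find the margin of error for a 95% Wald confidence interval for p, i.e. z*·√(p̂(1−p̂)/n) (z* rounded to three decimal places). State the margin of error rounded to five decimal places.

ME = 0.10821

With x = 17 successes in n = 64, p̂ = 0.26562.
SE = √(p̂(1−p̂)/n) = √(0.195068/64) = 0.055208.
z* = 1.960 at the 95% level.
ME = 1.960·0.055208 = 0.10821.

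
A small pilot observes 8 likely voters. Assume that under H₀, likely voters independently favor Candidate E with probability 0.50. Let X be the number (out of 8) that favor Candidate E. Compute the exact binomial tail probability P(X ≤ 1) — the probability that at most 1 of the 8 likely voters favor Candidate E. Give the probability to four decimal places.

P = 0.0352

X is binomial with n = 8 and p = 0.50.
P(X ≤ 1) = C(8,0)·0.50^0·0.50^8 + C(8,1)·0.50^1·0.50^7.
= 0.003906 + 0.031250 = 0.0352.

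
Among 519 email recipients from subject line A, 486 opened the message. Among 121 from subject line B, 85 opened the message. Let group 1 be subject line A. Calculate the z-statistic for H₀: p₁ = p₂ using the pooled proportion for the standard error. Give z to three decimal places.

z = 7.472

Sample proportions: p̂₁ = 486/519 = 0.93642 and p̂₂ = 85/121 = 0.70248.
Pooling: p̂ = 571/640 = 0.89219.
Pooled SE = √[0.0961890·0.01019125] ≈ 0.031310.
z = (p̂₁ − p̂₂)/SE = (0.93642 − 0.70248)/0.031310 = 0.23394/0.031310 = 7.472.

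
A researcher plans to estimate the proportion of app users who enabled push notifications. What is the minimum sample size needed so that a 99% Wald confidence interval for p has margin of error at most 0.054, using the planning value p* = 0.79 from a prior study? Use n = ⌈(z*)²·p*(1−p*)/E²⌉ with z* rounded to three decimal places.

z* = 2.576 at the 99% level.
p*(1−p*) = 0.1659.
(z*)²·p*(1−p*)/E² = 6.635776·0.1659/0.002916 = 377.529.
⌈377.529⌉ = 378.

n = 378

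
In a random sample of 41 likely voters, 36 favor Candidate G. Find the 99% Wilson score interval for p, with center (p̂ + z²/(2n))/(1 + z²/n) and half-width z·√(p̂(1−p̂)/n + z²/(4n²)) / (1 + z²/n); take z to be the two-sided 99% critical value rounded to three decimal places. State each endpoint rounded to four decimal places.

(0.6924, 0.9584)

p̂ = 36/41 = 0.87805; z = 2.576, so z² = 6.635776.
Denominator 1 + z²/n = 1 + 6.635776/41 = 1.161848.
Center = (0.87805 + 0.080924)/1.161848 = 0.82539.
Radicand: p̂(1−p̂)/n + z²/(4n²) = 0.002611686 + 0.000986879 = 0.003598565.
Half-width = 2.576·√0.003598565/1.161848 = 0.13300.
Interval: 0.82539 ± 0.13300 → (0.6924, 0.9584).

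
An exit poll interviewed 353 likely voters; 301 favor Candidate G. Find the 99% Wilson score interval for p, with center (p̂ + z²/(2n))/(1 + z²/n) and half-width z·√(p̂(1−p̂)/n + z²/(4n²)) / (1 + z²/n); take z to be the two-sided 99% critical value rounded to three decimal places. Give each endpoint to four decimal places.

Here p̂ = 301/353 = 0.85269 and z = 2.576 (z² = 6.635776).
Denominator 1 + z²/n = 1 + 6.635776/353 = 1.018798.
Adjusted center: (0.85269 + z²/(2n))/1.018798 = 0.84618.
Radicand: p̂(1−p̂)/n + z²/(4n²) = 0.000355833 + 0.000013313 = 0.000369146.
Half-width = z·√(radicand)/denom = 2.576·0.019213/1.018798 = 0.04858.
Interval: 0.84618 ± 0.04858 → (0.7976, 0.8948).

(0.7976, 0.8948)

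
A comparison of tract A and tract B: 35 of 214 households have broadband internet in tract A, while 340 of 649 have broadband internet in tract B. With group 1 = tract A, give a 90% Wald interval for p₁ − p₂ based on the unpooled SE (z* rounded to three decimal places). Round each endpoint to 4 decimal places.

p̂₁ = 35/214 = 0.16355, p̂₂ = 340/649 = 0.52388; p̂₁ − p̂₂ = -0.36033.
Unpooled SE = √(p̂₁(1−p̂₁)/n₁ + p̂₂(1−p̂₂)/n₂) = √(0.000639263 + 0.000384329) = 0.031994.
z* = 1.645 at the 90% level. Margin of error = 0.05263.
So the interval runs from -0.4130 to -0.3077.

(-0.4130, -0.3077)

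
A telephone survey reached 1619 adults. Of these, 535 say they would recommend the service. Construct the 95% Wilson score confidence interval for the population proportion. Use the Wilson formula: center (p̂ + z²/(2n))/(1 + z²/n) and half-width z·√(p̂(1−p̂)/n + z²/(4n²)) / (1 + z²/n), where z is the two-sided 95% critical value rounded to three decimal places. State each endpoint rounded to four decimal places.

(0.3080, 0.3537)

Here p̂ = 535/1619 = 0.33045 and z = 1.960 (z² = 3.841600).
Denominator 1 + z²/n = 1 + 3.841600/1619 = 1.002373.
Center = (0.33045 + 0.001186)/1.002373 = 0.33085.
Radicand: p̂(1−p̂)/n + z²/(4n²) = 0.000136660 + 0.000000366 = 0.000137026.
Half-width = 1.960·√0.000137026/1.002373 = 0.02289.
CI: 0.33085 ± 0.02289 = (0.3080, 0.3537).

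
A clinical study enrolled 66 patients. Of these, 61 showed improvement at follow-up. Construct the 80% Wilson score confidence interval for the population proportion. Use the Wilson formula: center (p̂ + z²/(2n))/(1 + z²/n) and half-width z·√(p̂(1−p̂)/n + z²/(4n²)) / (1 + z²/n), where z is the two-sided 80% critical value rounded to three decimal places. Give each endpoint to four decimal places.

p̂ = 61/66 = 0.92424; z = 1.282, so z² = 1.643524.
1 + z²/n = 1.024902.
Adjusted center: (0.92424 + z²/(2n))/1.024902 = 0.91393.
Radicand: p̂(1−p̂)/n + z²/(4n²) = 0.001060884 + 0.000094325 = 0.001155209.
Half-width = z·√(radicand)/denom = 1.282·0.033988/1.024902 = 0.04251.
CI: 0.91393 ± 0.04251 = (0.8714, 0.9564).

(0.8714, 0.9564)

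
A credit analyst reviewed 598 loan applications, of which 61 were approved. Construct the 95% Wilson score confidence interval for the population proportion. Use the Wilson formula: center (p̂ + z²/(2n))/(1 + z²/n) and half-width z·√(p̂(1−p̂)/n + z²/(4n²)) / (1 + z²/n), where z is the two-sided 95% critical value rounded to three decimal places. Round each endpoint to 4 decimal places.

(0.0802, 0.1289)

Here p̂ = 61/598 = 0.10201 and z = 1.960 (z² = 3.841600).
1 + z²/n = 1.006424.
Center = (0.10201 + 0.003212)/1.006424 = 0.10455.
Radicand: p̂(1−p̂)/n + z²/(4n²) = 0.000153179 + 0.000002686 = 0.000155865.
Half-width = 1.960·√0.000155865/1.006424 = 0.02431.
So the interval runs from 0.0802 to 0.1289.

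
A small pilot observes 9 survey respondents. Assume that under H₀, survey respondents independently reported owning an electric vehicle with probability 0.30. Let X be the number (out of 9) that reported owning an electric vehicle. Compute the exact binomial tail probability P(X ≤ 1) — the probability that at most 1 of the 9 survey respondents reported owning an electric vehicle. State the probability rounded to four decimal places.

P = 0.1960

X is binomial with n = 9 and p = 0.30.
P(X ≤ 1) = C(9,0)·0.30^0·0.70^9 + C(9,1)·0.30^1·0.70^8.
= 0.040354 + 0.155650 = 0.1960.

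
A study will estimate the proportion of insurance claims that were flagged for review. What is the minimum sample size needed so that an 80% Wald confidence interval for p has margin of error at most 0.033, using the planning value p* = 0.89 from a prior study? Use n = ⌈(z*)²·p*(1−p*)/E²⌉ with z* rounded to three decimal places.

n = 148

z* = 1.282 at the 80% level.
p*(1−p*) = 0.89·0.11 = 0.0979.
(z*)²·p*(1−p*)/E² = 1.643524·0.0979/0.001089 = 147.751.
Rounding up, n = 148.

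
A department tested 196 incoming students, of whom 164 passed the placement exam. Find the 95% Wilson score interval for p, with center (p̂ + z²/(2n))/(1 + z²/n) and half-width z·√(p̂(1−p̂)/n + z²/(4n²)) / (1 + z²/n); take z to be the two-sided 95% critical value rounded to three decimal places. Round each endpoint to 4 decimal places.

(0.7786, 0.8819)

Here p̂ = 164/196 = 0.83673 and z = 1.960 (z² = 3.841600).
1 + z²/n = 1.019600.
Adjusted center: (0.83673 + z²/(2n))/1.019600 = 0.83026.
Radicand: p̂(1−p̂)/n + z²/(4n²) = 0.000696988 + 0.000025000 = 0.000721988.
Half-width = 1.960·√0.000721988/1.019600 = 0.05165.
So the interval runs from 0.7786 to 0.8819.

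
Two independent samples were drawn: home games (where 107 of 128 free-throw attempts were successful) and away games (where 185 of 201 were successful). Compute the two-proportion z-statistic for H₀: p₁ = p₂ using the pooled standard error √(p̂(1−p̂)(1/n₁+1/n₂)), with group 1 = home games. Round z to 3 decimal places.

p̂₁ = 107/128 = 0.83594, p̂₂ = 185/201 = 0.92040.
Pooled p̂ = (107+185)/(128+201) = 292/329 = 0.88754.
SE = √[p̂(1−p̂)(1/n₁+1/n₂)] = √[0.88754·0.11246·(1/128+1/201)] ≈ 0.035727.
z = -0.08446/0.035727 = -2.364.

z = -2.364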